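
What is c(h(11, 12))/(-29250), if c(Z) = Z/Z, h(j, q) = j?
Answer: -1/29250 ≈ -3.4188e-5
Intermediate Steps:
c(Z) = 1
c(h(11, 12))/(-29250) = 1/(-29250) = 1*(-1/29250) = -1/29250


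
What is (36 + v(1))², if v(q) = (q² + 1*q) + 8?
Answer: 2116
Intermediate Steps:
v(q) = 8 + q + q² (v(q) = (q² + q) + 8 = (q + q²) + 8 = 8 + q + q²)
(36 + v(1))² = (36 + (8 + 1 + 1²))² = (36 + (8 + 1 + 1))² = (36 + 10)² = 46² = 2116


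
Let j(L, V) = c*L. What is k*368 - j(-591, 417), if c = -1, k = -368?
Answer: -136015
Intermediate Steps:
j(L, V) = -L
k*368 - j(-591, 417) = -368*368 - (-1)*(-591) = -135424 - 1*591 = -135424 - 591 = -136015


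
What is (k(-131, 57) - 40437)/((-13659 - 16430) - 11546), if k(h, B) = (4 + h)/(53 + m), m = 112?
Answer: 6672232/6869775 ≈ 0.97124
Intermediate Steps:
k(h, B) = 4/165 + h/165 (k(h, B) = (4 + h)/(53 + 112) = (4 + h)/165 = (4 + h)*(1/165) = 4/165 + h/165)
(k(-131, 57) - 40437)/((-13659 - 16430) - 11546) = ((4/165 + (1/165)*(-131)) - 40437)/((-13659 - 16430) - 11546) = ((4/165 - 131/165) - 40437)/(-30089 - 11546) = (-127/165 - 40437)/(-41635) = -6672232/165*(-1/41635) = 6672232/6869775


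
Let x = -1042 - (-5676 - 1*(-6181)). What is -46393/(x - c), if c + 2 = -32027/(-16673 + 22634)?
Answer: 276548673/9177718 ≈ 30.133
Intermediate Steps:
c = -43949/5961 (c = -2 - 32027/(-16673 + 22634) = -2 - 32027/5961 = -43949/5961 ≈ -7.3728)
x = -1547 (x = -1042 - (-5676 + 6181) = -1042 - 1*505 = -1042 - 505 = -1547)
-46393/(x - c) = -46393/(-1547 - 1*(-43949/5961)) = -46393/(-1547 + 43949/5961) = -46393/(-9177718/5961) = -46393*(-5961/9177718) = 276548673/9177718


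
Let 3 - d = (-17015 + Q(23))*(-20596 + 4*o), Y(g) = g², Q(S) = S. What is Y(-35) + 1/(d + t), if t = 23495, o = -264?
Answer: 450661925349/367887286 ≈ 1225.0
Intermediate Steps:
d = -367910781 (d = 3 - (-17015 + 23)*(-20596 + 4*(-264)) = 3 - (-16992)*(-20596 - 1056) = 3 - (-16992)*(-21652) = 3 - 1*367910784 = 3 - 367910784 = -367910781)
Y(-35) + 1/(d + t) = (-35)² + 1/(-367910781 + 23495) = 1225 + 1/(-367887286) = 1225 - 1/367887286 = 450661925349/367887286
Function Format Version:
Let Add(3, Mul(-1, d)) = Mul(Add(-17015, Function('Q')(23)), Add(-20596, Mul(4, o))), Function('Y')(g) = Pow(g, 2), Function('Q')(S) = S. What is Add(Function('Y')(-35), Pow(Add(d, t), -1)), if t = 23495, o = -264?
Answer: Rational(450661925349, 367887286) ≈ 1225.0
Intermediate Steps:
d = -367910781 (d = Add(3, Mul(-1, Mul(Add(-17015, 23), Add(-20596, Mul(4, -264))))) = Add(3, Mul(-1, Mul(-16992, Add(-20596, -1056)))) = Add(3, Mul(-1, Mul(-16992, -21652))) = Add(3, Mul(-1, 367910784)) = Add(3, -367910784) = -367910781)
Add(Function('Y')(-35), Pow(Add(d, t), -1)) = Add(Pow(-35, 2), Pow(Add(-367910781, 23495), -1)) = Add(1225, Pow(-367887286, -1)) = Add(1225, Rational(-1, 367887286)) = Rational(450661925349, 367887286)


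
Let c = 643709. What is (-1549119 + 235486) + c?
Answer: -669924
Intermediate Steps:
(-1549119 + 235486) + c = (-1549119 + 235486) + 643709 = -1313633 + 643709 = -669924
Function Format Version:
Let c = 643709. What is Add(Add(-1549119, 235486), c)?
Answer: -669924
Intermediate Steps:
Add(Add(-1549119, 235486), c) = Add(Add(-1549119, 235486), 643709) = Add(-1313633, 643709) = -669924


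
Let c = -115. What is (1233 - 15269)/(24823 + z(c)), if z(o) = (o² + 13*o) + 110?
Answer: -116/303 ≈ -0.38284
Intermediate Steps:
z(o) = 110 + o² + 13*o
(1233 - 15269)/(24823 + z(c)) = (1233 - 15269)/(24823 + (110 + (-115)² + 13*(-115))) = -14036/(24823 + (110 + 13225 - 1495)) = -14036/(24823 + 11840) = -14036/36663 = -14036*1/36663 = -116/303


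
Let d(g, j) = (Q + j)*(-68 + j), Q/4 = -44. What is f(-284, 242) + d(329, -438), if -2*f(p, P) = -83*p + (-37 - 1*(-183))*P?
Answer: 281232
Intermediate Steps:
Q = -176 (Q = 4*(-44) = -176)
d(g, j) = (-176 + j)*(-68 + j)
f(p, P) = -73*P + 83*p/2 (f(p, P) = -(-83*p + (-37 - 1*(-183))*P)/2 = -(-83*p + (-37 + 183)*P)/2 = -(-83*p + 146*P)/2 = -73*P + 83*p/2)
f(-284, 242) + d(329, -438) = (-73*242 + (83/2)*(-284)) + (11968 + (-438)² - 244*(-438)) = (-17666 - 11786) + (11968 + 191844 + 106872) = -29452 + 310684 = 281232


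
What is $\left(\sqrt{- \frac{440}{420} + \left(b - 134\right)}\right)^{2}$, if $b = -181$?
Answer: $- \frac{6637}{21} \approx -316.05$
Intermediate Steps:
$\left(\sqrt{- \frac{440}{420} + \left(b - 134\right)}\right)^{2} = \left(\sqrt{- \frac{440}{420} - 315}\right)^{2} = \left(\sqrt{\left(-440\right) \frac{1}{420} - 315}\right)^{2} = \left(\sqrt{- \frac{22}{21} - 315}\right)^{2} = \left(\sqrt{- \frac{6637}{21}}\right)^{2} = \left(\frac{i \sqrt{139377}}{21}\right)^{2} = - \frac{6637}{21}$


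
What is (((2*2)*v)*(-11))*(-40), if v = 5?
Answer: 8800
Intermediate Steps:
(((2*2)*v)*(-11))*(-40) = (((2*2)*5)*(-11))*(-40) = ((4*5)*(-11))*(-40) = (20*(-11))*(-40) = -220*(-40) = 8800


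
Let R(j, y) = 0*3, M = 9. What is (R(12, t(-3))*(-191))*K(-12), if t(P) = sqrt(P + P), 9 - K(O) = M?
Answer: 0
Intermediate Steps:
K(O) = 0 (K(O) = 9 - 1*9 = 9 - 9 = 0)
t(P) = sqrt(2)*sqrt(P) (t(P) = sqrt(2*P) = sqrt(2)*sqrt(P))
R(j, y) = 0
(R(12, t(-3))*(-191))*K(-12) = (0*(-191))*0 = 0*0 = 0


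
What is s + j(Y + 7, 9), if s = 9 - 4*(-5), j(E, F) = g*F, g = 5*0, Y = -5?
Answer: 29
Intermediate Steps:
g = 0
j(E, F) = 0 (j(E, F) = 0*F = 0)
s = 29 (s = 9 + 20 = 29)
s + j(Y + 7, 9) = 29 + 0 = 29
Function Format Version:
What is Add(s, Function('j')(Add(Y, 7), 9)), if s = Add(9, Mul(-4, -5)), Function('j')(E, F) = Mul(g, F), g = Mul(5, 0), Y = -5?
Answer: 29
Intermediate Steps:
g = 0
Function('j')(E, F) = 0 (Function('j')(E, F) = Mul(0, F) = 0)
s = 29 (s = Add(9, 20) = 29)
Add(s, Function('j')(Add(Y, 7), 9)) = Add(29, 0) = 29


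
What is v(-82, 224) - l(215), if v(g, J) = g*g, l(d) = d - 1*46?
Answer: 6555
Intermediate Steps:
l(d) = -46 + d (l(d) = d - 46 = -46 + d)
v(g, J) = g²
v(-82, 224) - l(215) = (-82)² - (-46 + 215) = 6724 - 1*169 = 6724 - 169 = 6555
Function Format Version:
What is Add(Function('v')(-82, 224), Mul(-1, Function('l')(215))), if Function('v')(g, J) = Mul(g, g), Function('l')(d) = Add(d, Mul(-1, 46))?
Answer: 6555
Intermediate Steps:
Function('l')(d) = Add(-46, d) (Function('l')(d) = Add(d, -46) = Add(-46, d))
Function('v')(g, J) = Pow(g, 2)
Add(Function('v')(-82, 224), Mul(-1, Function('l')(215))) = Add(Pow(-82, 2), Mul(-1, Add(-46, 215))) = Add(6724, Mul(-1, 169)) = Add(6724, -169) = 6555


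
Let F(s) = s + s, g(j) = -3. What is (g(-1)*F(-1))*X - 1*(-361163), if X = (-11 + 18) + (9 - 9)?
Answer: 361205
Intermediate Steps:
F(s) = 2*s
X = 7 (X = 7 + 0 = 7)
(g(-1)*F(-1))*X - 1*(-361163) = -6*(-1)*7 - 1*(-361163) = -3*(-2)*7 + 361163 = 6*7 + 361163 = 42 + 361163 = 361205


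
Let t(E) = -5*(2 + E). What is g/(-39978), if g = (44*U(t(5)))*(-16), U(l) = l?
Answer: -12320/19989 ≈ -0.61634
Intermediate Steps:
t(E) = -10 - 5*E
g = 24640 (g = (44*(-10 - 5*5))*(-16) = (44*(-10 - 25))*(-16) = (44*(-35))*(-16) = -1540*(-16) = 24640)
g/(-39978) = 24640/(-39978) = 24640*(-1/39978) = -12320/19989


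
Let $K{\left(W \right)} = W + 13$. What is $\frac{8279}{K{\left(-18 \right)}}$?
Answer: $- \frac{8279}{5} \approx -1655.8$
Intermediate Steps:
$K{\left(W \right)} = 13 + W$
$\frac{8279}{K{\left(-18 \right)}} = \frac{8279}{13 - 18} = \frac{8279}{-5} = 8279 \left(- \frac{1}{5}\right) = - \frac{8279}{5}$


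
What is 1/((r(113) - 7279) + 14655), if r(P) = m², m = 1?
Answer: 1/7377 ≈ 0.00013556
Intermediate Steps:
r(P) = 1 (r(P) = 1² = 1)
1/((r(113) - 7279) + 14655) = 1/((1 - 7279) + 14655) = 1/(-7278 + 14655) = 1/7377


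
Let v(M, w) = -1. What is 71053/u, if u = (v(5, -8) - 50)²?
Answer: 71053/2601 ≈ 27.318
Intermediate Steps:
u = 2601 (u = (-1 - 50)² = (-51)² = 2601)
71053/u = 71053/2601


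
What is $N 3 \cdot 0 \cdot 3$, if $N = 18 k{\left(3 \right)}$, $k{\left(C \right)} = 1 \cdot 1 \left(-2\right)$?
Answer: $0$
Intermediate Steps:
$k{\left(C \right)} = -2$ ($k{\left(C \right)} = 1 \left(-2\right) = -2$)
$N = -36$ ($N = 18 \left(-2\right) = -36$)
$N 3 \cdot 0 \cdot 3 = - 36 \cdot 3 \cdot 0 \cdot 3 = - 36 \cdot 0 \cdot 3 = \left(-36\right) 0 = 0$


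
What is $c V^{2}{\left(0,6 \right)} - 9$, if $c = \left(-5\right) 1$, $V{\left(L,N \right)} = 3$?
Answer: $-54$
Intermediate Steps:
$c = -5$
$c V^{2}{\left(0,6 \right)} - 9 = - 5 \cdot 3^{2} - 9 = \left(-5\right) 9 - 9 = -45 - 9 = -54$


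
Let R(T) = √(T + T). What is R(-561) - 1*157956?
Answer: -157956 + I*√1122 ≈ -1.5796e+5 + 33.496*I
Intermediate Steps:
R(T) = √2*√T (R(T) = √(2*T) = √2*√T)
R(-561) - 1*157956 = √2*√(-561) - 1*157956 = √2*(I*√561) - 157956 = I*√1122 - 157956 = -157956 + I*√1122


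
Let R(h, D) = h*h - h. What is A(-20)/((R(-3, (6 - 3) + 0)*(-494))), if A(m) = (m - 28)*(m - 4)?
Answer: -48/247 ≈ -0.19433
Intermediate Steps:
R(h, D) = h² - h
A(m) = (-28 + m)*(-4 + m)
A(-20)/((R(-3, (6 - 3) + 0)*(-494))) = (112 + (-20)² - 32*(-20))/((-3*(-1 - 3)*(-494))) = (112 + 400 + 640)/((-3*(-4)*(-494))) = 1152/((12*(-494))) = 1152/(-5928) = 1152*(-1/5928) = -48/247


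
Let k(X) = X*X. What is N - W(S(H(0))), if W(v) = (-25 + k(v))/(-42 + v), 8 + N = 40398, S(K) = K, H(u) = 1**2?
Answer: 1655966/41 ≈ 40389.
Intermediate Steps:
H(u) = 1
N = 40390 (N = -8 + 40398 = 40390)
k(X) = X**2
W(v) = (-25 + v**2)/(-42 + v)
N - W(S(H(0))) = 40390 - (-25 + 1**2)/(-42 + 1) = 40390 - (-25 + 1)/(-41) = 40390 - (-1)*(-24)/41 = 40390 - 1*24/41 = 40390 - 24/41 = 1655966/41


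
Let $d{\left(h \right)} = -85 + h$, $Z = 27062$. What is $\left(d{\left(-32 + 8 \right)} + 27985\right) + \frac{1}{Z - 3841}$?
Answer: $\frac{647308597}{23221} \approx 27876.0$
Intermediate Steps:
$\left(d{\left(-32 + 8 \right)} + 27985\right) + \frac{1}{Z - 3841} = \left(\left(-85 + \left(-32 + 8\right)\right) + 27985\right) + \frac{1}{27062 - 3841} = \left(\left(-85 - 24\right) + 27985\right) + \frac{1}{23221} = \left(-109 + 27985\right) + \frac{1}{23221} = 27876 + \frac{1}{23221} = \frac{647308597}{23221}$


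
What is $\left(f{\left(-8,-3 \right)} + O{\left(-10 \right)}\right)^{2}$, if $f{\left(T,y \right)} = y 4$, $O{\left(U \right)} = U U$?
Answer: $7744$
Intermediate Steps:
$O{\left(U \right)} = U^{2}$
$f{\left(T,y \right)} = 4 y$
$\left(f{\left(-8,-3 \right)} + O{\left(-10 \right)}\right)^{2} = \left(4 \left(-3\right) + \left(-10\right)^{2}\right)^{2} = \left(-12 + 100\right)^{2} = 88^{2} = 7744$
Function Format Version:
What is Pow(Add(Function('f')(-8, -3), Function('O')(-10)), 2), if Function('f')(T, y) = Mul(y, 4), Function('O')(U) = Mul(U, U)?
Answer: 7744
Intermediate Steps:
Function('O')(U) = Pow(U, 2)
Function('f')(T, y) = Mul(4, y)
Pow(Add(Function('f')(-8, -3), Function('O')(-10)), 2) = Pow(Add(Mul(4, -3), Pow(-10, 2)), 2) = Pow(Add(-12, 100), 2) = Pow(88, 2) = 7744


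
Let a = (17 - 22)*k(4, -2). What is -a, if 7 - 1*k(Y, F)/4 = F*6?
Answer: 380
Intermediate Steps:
k(Y, F) = 28 - 24*F (k(Y, F) = 28 - 4*F*6 = 28 - 24*F)
a = -380 (a = (17 - 22)*(28 - 24*(-2)) = -5*(28 + 48) = -5*76 = -380)
-a = -1*(-380) = 380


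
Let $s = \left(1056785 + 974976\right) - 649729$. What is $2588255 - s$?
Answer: $1206223$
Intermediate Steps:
$s = 1382032$ ($s = 2031761 - 649729 = 1382032$)
$2588255 - s = 2588255 - 1382032 = 1206223$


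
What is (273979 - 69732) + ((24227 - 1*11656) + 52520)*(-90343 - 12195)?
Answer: -6674096711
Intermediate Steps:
(273979 - 69732) + ((24227 - 1*11656) + 52520)*(-90343 - 12195) = 204247 + ((24227 - 11656) + 52520)*(-102538) = 204247 + (12571 + 52520)*(-102538) = 204247 + 65091*(-102538) = 204247 - 6674300958 = -6674096711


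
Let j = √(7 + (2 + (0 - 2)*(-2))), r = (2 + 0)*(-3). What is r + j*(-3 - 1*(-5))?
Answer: -6 + 2*√13 ≈ 1.2111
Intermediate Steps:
r = -6 (r = 2*(-3) = -6)
j = √13 (j = √(7 + (2 - 2*(-2))) = √(7 + (2 + 4)) = √(7 + 6) = √13 ≈ 3.6056)
r + j*(-3 - 1*(-5)) = -6 + √13*(-3 - 1*(-5)) = -6 + √13*(-3 + 5) = -6 + √13*2 = -6 + 2*√13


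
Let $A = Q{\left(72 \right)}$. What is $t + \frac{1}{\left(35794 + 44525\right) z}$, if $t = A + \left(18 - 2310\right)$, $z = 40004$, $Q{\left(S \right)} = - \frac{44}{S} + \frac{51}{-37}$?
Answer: $- \frac{818155989038051}{356652021636} \approx -2294.0$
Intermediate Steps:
$Q{\left(S \right)} = - \frac{51}{37} - \frac{44}{S}$ ($Q{\left(S \right)} = - \frac{44}{S} + 51 \left(- \frac{1}{37}\right) = - \frac{44}{S} - \frac{51}{37} = - \frac{51}{37} - \frac{44}{S}$)
$A = - \frac{1325}{666}$ ($A = - \frac{51}{37} - \frac{44}{72} = - \frac{51}{37} - \frac{11}{18} = - \frac{1325}{666} \approx -1.9895$)
$t = - \frac{1527797}{666}$ ($t = - \frac{1325}{666} + \left(18 - 2310\right) = - \frac{1325}{666} - 2292 = - \frac{1527797}{666} \approx -2294.0$)
$t + \frac{1}{\left(35794 + 44525\right) z} = - \frac{1527797}{666} + \frac{1}{\left(35794 + 44525\right) 40004} = - \frac{1527797}{666} + \frac{1}{80319} \cdot \frac{1}{40004} = - \frac{1527797}{666} + \frac{1}{3213081276} = - \frac{818155989038051}{356652021636}$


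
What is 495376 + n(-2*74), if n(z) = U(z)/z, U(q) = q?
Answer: 495377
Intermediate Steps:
n(z) = 1 (n(z) = z/z = 1)
495376 + n(-2*74) = 495376 + 1 = 495377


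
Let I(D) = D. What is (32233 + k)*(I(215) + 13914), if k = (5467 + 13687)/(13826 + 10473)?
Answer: 11066522591909/24299 ≈ 4.5543e+8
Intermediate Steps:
k = 19154/24299 ≈ 0.78826
(32233 + k)*(I(215) + 13914) = (32233 + 19154/24299)*(215 + 13914) = (783248821/24299)*14129 = 11066522591909/24299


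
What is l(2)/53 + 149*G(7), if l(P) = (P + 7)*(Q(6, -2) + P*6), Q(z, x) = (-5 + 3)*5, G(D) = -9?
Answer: -71055/53 ≈ -1340.7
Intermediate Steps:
Q(z, x) = -10 (Q(z, x) = -2*5 = -10)
l(P) = (-10 + 6*P)*(7 + P) (l(P) = (P + 7)*(-10 + P*6) = (7 + P)*(-10 + 6*P) = (-10 + 6*P)*(7 + P))
l(2)/53 + 149*G(7) = (-70 + 6*2² + 32*2)/53 + 149*(-9) = (-70 + 6*4 + 64)*(1/53) - 1341 = (-70 + 24 + 64)*(1/53) - 1341 = 18*(1/53) - 1341 = 18/53 - 1341 = -71055/53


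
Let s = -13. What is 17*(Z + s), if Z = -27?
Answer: -680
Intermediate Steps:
17*(Z + s) = 17*(-27 - 13) = 17*(-40) = -680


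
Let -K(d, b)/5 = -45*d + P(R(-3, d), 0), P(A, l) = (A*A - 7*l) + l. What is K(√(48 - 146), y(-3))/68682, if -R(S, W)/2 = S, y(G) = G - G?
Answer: -30/11447 + 525*I*√2/22894 ≈ -0.0026208 + 0.03243*I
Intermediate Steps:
y(G) = 0
R(S, W) = -2*S
P(A, l) = A² - 6*l (P(A, l) = (A² - 7*l) + l = A² - 6*l)
K(d, b) = -180 + 225*d (K(d, b) = -5*(-45*d + ((-2*(-3))² - 6*0)) = -5*(-45*d + (6² + 0)) = -5*(-45*d + (36 + 0)) = -5*(-45*d + 36) = -5*(36 - 45*d) = -180 + 225*d)
K(√(48 - 146), y(-3))/68682 = (-180 + 225*√(48 - 146))/68682 = (-180 + 225*√(-98))*(1/68682) = (-180 + 225*(7*I*√2))*(1/68682) = (-180 + 1575*I*√2)*(1/68682) = -30/11447 + 525*I*√2/22894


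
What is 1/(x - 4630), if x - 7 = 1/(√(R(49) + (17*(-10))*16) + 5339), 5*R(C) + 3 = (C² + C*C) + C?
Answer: -164732920679/761560261446272 + I*√2735/761560261446272 ≈ -0.00021631 + 6.8671e-14*I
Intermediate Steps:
R(C) = -⅗ + C/5 + 2*C²/5 (R(C) = -⅗ + ((C² + C*C) + C)/5 = -⅗ + ((C² + C²) + C)/5 = -⅗ + (2*C² + C)/5 = -⅗ + (C + 2*C²)/5 = -⅗ + (C/5 + 2*C²/5) = -⅗ + C/5 + 2*C²/5)
x = 7 + 1/(5339 + 4*I*√2735/5) (x = 7 + 1/(√((-⅗ + (⅕)*49 + (⅖)*49²) + (17*(-10))*16) + 5339) = 7 + 1/(√((-⅗ + 49/5 + (⅖)*2401) - 170*16) + 5339) = 7 + 1/(√((-⅗ + 49/5 + 4802/5) - 2720) + 5339) = 7 + 1/(√(4848/5 - 2720) + 5339) = 7 + 1/(√(-8752/5) + 5339) = 7 + 1/(4*I*√2735/5 + 5339) = 7 + 1/(5339 + 4*I*√2735/5) ≈ 7.0002 - 1.4676e-6*I)
1/(x - 4630) = 1/((997760194/142533357 - 4*I*√2735/142533357) - 4630) = 1/(-658931682716/142533357 - 4*I*√2735/142533357)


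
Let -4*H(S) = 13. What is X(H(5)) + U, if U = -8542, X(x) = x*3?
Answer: -34207/4 ≈ -8551.8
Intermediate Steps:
H(S) = -13/4 (H(S) = -¼*13 = -13/4)
X(x) = 3*x
X(H(5)) + U = 3*(-13/4) - 8542 = -39/4 - 8542 = -34207/4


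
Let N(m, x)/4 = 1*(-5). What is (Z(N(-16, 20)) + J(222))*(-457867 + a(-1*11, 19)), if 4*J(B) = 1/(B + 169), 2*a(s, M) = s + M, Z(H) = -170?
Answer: 121736156577/1564 ≈ 7.7836e+7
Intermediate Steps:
N(m, x) = -20 (N(m, x) = 4*(1*(-5)) = 4*(-5) = -20)
a(s, M) = M/2 + s/2 (a(s, M) = (s + M)/2 = (M + s)/2 = M/2 + s/2)
J(B) = 1/(4*(169 + B)) (J(B) = 1/(4*(B + 169)) = 1/(4*(169 + B)))
(Z(N(-16, 20)) + J(222))*(-457867 + a(-1*11, 19)) = (-170 + 1/(4*(169 + 222)))*(-457867 + ((1/2)*19 + (-1*11)/2)) = (-170 + (1/4)/391)*(-457867 + (19/2 + (1/2)*(-11))) = (-170 + (1/4)*(1/391))*(-457867 + (19/2 - 11/2)) = (-170 + 1/1564)*(-457867 + 4) = -265879/1564*(-457863) = 121736156577/1564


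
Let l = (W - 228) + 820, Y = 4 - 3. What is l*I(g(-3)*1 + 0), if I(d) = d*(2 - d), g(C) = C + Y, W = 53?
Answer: -5160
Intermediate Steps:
Y = 1
g(C) = 1 + C (g(C) = C + 1 = 1 + C)
l = 645 (l = (53 - 228) + 820 = -175 + 820 = 645)
l*I(g(-3)*1 + 0) = 645*(((1 - 3)*1 + 0)*(2 - ((1 - 3)*1 + 0))) = 645*((-2*1 + 0)*(2 - (-2*1 + 0))) = 645*((-2 + 0)*(2 - (-2 + 0))) = 645*(-2*(2 - 1*(-2))) = 645*(-2*(2 + 2)) = 645*(-2*4) = 645*(-8) = -5160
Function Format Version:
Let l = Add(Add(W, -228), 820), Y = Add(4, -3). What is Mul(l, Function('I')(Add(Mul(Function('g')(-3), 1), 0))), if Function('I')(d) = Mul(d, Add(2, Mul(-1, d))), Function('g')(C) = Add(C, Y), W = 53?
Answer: -5160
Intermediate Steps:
Y = 1
Function('g')(C) = Add(1, C) (Function('g')(C) = Add(C, 1) = Add(1, C))
l = 645 (l = Add(Add(53, -228), 820) = Add(-175, 820) = 645)
Mul(l, Function('I')(Add(Mul(Function('g')(-3), 1), 0))) = Mul(645, Mul(Add(Mul(Add(1, -3), 1), 0), Add(2, Mul(-1, Add(Mul(Add(1, -3), 1), 0))))) = Mul(645, Mul(Add(Mul(-2, 1), 0), Add(2, Mul(-1, Add(Mul(-2, 1), 0))))) = Mul(645, Mul(Add(-2, 0), Add(2, Mul(-1, Add(-2, 0))))) = Mul(645, Mul(-2, Add(2, Mul(-1, -2)))) = Mul(645, Mul(-2, Add(2, 2))) = Mul(645, Mul(-2, 4)) = Mul(645, -8) = -5160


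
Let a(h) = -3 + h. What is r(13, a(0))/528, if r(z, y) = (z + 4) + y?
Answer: 7/264 ≈ 0.026515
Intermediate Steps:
r(z, y) = 4 + y + z (r(z, y) = (4 + z) + y = 4 + y + z)
r(13, a(0))/528 = (4 + (-3 + 0) + 13)/528 = (4 - 3 + 13)*(1/528) = 14*(1/528) = 7/264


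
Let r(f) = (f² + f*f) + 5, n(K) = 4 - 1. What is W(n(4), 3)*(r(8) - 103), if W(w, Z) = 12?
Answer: 360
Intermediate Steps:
n(K) = 3
r(f) = 5 + 2*f² (r(f) = (f² + f²) + 5 = 2*f² + 5 = 5 + 2*f²)
W(n(4), 3)*(r(8) - 103) = 12*((5 + 2*8²) - 103) = 12*((5 + 2*64) - 103) = 12*((5 + 128) - 103) = 12*(133 - 103) = 12*30 = 360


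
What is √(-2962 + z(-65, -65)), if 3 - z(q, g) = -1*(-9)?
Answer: 2*I*√742 ≈ 54.479*I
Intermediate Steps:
z(q, g) = -6 (z(q, g) = 3 - (-1)*(-9) = 3 - 1*9 = 3 - 9 = -6)
√(-2962 + z(-65, -65)) = √(-2962 - 6) = √(-2968) = 2*I*√742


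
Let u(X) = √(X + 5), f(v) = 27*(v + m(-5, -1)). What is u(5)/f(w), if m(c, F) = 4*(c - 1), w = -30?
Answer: -√10/1458 ≈ -0.0021689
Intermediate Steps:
m(c, F) = -4 + 4*c (m(c, F) = 4*(-1 + c) = -4 + 4*c)
f(v) = -648 + 27*v (f(v) = 27*(v + (-4 + 4*(-5))) = 27*(v + (-4 - 20)) = 27*(v - 24) = 27*(-24 + v) = -648 + 27*v)
u(X) = √(5 + X)
u(5)/f(w) = √(5 + 5)/(-648 + 27*(-30)) = √10/(-648 - 810) = √10/(-1458) = √10*(-1/1458) = -√10/1458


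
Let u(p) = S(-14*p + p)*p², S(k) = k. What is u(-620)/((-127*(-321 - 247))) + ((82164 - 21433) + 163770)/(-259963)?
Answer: 100677226203483/2344086371 ≈ 42949.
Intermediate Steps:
u(p) = -13*p³ (u(p) = (-14*p + p)*p² = (-13*p)*p² = -13*p³)
u(-620)/((-127*(-321 - 247))) + ((82164 - 21433) + 163770)/(-259963) = (-13*(-620)³)/((-127*(-321 - 247))) + ((82164 - 21433) + 163770)/(-259963) = (-13*(-238328000))/((-127*(-568))) + (60731 + 163770)*(-1/259963) = 3098264000/72136 + 224501*(-1/259963) = 3098264000*(1/72136) - 224501/259963 = 387283000/9017 - 224501/259963 = 100677226203483/2344086371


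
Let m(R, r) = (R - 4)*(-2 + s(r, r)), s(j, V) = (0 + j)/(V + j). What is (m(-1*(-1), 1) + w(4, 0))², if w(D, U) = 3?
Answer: 225/4 ≈ 56.250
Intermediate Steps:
s(j, V) = j/(V + j)
m(R, r) = 6 - 3*R/2 (m(R, r) = (R - 4)*(-2 + r/(r + r)) = (-4 + R)*(-2 + r/((2*r))) = (-4 + R)*(-2 + r*(1/(2*r))) = (-4 + R)*(-2 + ½) = (-4 + R)*(-3/2) = 6 - 3*R/2)
(m(-1*(-1), 1) + w(4, 0))² = ((6 - (-3)*(-1)/2) + 3)² = ((6 - 3/2*1) + 3)² = ((6 - 3/2) + 3)² = (9/2 + 3)² = (15/2)² = 225/4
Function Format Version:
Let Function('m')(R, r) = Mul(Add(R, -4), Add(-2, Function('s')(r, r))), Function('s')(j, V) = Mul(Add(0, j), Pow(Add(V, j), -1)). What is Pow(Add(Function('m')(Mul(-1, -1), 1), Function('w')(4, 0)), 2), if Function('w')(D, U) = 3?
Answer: Rational(225, 4) ≈ 56.250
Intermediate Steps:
Function('s')(j, V) = Mul(j, Pow(Add(V, j), -1))
Function('m')(R, r) = Add(6, Mul(Rational(-3, 2), R)) (Function('m')(R, r) = Mul(Add(R, -4), Add(-2, Mul(r, Pow(Add(r, r), -1)))) = Mul(Add(-4, R), Add(-2, Mul(r, Pow(Mul(2, r), -1)))) = Mul(Add(-4, R), Add(-2, Mul(r, Mul(Rational(1, 2), Pow(r, -1))))) = Mul(Add(-4, R), Add(-2, Rational(1, 2))) = Mul(Add(-4, R), Rational(-3, 2)) = Add(6, Mul(Rational(-3, 2), R)))
Pow(Add(Function('m')(Mul(-1, -1), 1), Function('w')(4, 0)), 2) = Pow(Add(Add(6, Mul(Rational(-3, 2), Mul(-1, -1))), 3), 2) = Pow(Add(Add(6, Mul(Rational(-3, 2), 1)), 3), 2) = Pow(Add(Add(6, Rational(-3, 2)), 3), 2) = Pow(Add(Rational(9, 2), 3), 2) = Pow(Rational(15, 2), 2) = Rational(225, 4)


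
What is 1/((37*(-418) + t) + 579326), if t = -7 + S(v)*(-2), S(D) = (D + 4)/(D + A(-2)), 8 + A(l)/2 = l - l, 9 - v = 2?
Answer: 9/5074699 ≈ 1.7735e-6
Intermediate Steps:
v = 7 (v = 9 - 1*2 = 9 - 2 = 7)
A(l) = -16 (A(l) = -16 + 2*(l - l) = -16 + 2*0 = -16 + 0 = -16)
S(D) = (4 + D)/(-16 + D) (S(D) = (D + 4)/(D - 16) = (4 + D)/(-16 + D))
t = -41/9 (t = -7 + ((4 + 7)/(-16 + 7))*(-2) = -7 + (11/(-9))*(-2) = -7 - ⅑*11*(-2) = -7 - 11/9*(-2) = -7 + 22/9 = -41/9 ≈ -4.5556)
1/((37*(-418) + t) + 579326) = 1/((37*(-418) - 41/9) + 579326) = 1/((-15466 - 41/9) + 579326) = 1/(-139235/9 + 579326) = 1/(5074699/9) = 9/5074699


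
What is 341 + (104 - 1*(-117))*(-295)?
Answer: -64854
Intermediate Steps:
341 + (104 - 1*(-117))*(-295) = 341 + (104 + 117)*(-295) = 341 + 221*(-295) = 341 - 65195 = -64854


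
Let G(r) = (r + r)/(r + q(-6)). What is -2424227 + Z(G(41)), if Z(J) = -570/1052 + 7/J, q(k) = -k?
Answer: -26140402320/10783 ≈ -2.4242e+6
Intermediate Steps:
G(r) = 2*r/(6 + r) (G(r) = (r + r)/(r - 1*(-6)) = (2*r)/(r + 6) = (2*r)/(6 + r) = 2*r/(6 + r))
Z(J) = -285/526 + 7/J (Z(J) = -570*1/1052 + 7/J = -285/526 + 7/J)
-2424227 + Z(G(41)) = -2424227 + (-285/526 + 7/((2*41/(6 + 41)))) = -2424227 + (-285/526 + 7/((2*41/47))) = -2424227 + (-285/526 + 7/((2*41*(1/47)))) = -2424227 + (-285/526 + 7/(82/47)) = -2424227 + (-285/526 + 7*(47/82)) = -2424227 + (-285/526 + 329/82) = -2424227 + 37421/10783 = -26140402320/10783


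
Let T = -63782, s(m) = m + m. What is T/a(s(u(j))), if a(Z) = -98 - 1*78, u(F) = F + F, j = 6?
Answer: 31891/88 ≈ 362.40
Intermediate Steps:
u(F) = 2*F
s(m) = 2*m
a(Z) = -176 (a(Z) = -98 - 78 = -176)
T/a(s(u(j))) = -63782/(-176) = -63782*(-1/176) = 31891/88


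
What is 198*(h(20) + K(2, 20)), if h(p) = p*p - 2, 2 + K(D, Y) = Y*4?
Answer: 94248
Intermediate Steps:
K(D, Y) = -2 + 4*Y (K(D, Y) = -2 + Y*4 = -2 + 4*Y)
h(p) = -2 + p**2 (h(p) = p**2 - 2 = -2 + p**2)
198*(h(20) + K(2, 20)) = 198*((-2 + 20**2) + (-2 + 4*20)) = 198*((-2 + 400) + (-2 + 80)) = 198*(398 + 78) = 198*476 = 94248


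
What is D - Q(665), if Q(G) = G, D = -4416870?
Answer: -4417535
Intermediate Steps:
D - Q(665) = -4416870 - 1*665 = -4416870 - 665 = -4417535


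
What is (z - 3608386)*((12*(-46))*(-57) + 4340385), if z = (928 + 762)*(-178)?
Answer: -17090458341894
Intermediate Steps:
z = -300820 (z = 1690*(-178) = -300820)
(z - 3608386)*((12*(-46))*(-57) + 4340385) = (-300820 - 3608386)*((12*(-46))*(-57) + 4340385) = -3909206*(-552*(-57) + 4340385) = -3909206*(31464 + 4340385) = -3909206*4371849 = -17090458341894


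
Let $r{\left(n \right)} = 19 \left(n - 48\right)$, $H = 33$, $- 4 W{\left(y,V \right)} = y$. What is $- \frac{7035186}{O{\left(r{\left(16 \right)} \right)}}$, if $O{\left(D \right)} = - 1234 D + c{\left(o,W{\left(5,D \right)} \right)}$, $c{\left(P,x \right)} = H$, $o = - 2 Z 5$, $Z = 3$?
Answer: $- \frac{7035186}{750305} \approx -9.3764$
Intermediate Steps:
$W{\left(y,V \right)} = - \frac{y}{4}$
$o = -30$ ($o = \left(-2\right) 3 \cdot 5 = \left(-6\right) 5 = -30$)
$c{\left(P,x \right)} = 33$
$r{\left(n \right)} = -912 + 19 n$ ($r{\left(n \right)} = 19 \left(-48 + n\right) = -912 + 19 n$)
$O{\left(D \right)} = 33 - 1234 D$ ($O{\left(D \right)} = - 1234 D + 33 = 33 - 1234 D$)
$- \frac{7035186}{O{\left(r{\left(16 \right)} \right)}} = - \frac{7035186}{33 - 1234 \left(-912 + 19 \cdot 16\right)} = - \frac{7035186}{33 - 1234 \left(-912 + 304\right)} = - \frac{7035186}{33 - -750272} = - \frac{7035186}{33 + 750272} = - \frac{7035186}{750305}$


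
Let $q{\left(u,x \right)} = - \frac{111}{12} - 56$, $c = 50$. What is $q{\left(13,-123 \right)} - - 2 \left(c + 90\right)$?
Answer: $\frac{859}{4} \approx 214.75$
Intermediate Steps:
$q{\left(u,x \right)} = - \frac{261}{4}$ ($q{\left(u,x \right)} = \left(-111\right) \frac{1}{12} - 56 = - \frac{37}{4} - 56 = - \frac{261}{4}$)
$q{\left(13,-123 \right)} - - 2 \left(c + 90\right) = - \frac{261}{4} - - 2 \left(50 + 90\right) = - \frac{261}{4} - \left(-2\right) 140 = - \frac{261}{4} - -280 = - \frac{261}{4} + 280 = \frac{859}{4}$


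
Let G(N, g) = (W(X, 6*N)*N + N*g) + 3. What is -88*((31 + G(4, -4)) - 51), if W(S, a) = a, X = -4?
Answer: -5544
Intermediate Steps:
G(N, g) = 3 + 6*N² + N*g (G(N, g) = ((6*N)*N + N*g) + 3 = (6*N² + N*g) + 3 = 3 + 6*N² + N*g)
-88*((31 + G(4, -4)) - 51) = -88*((31 + (3 + 6*4² + 4*(-4))) - 51) = -88*((31 + (3 + 6*16 - 16)) - 51) = -88*((31 + (3 + 96 - 16)) - 51) = -88*((31 + 83) - 51) = -88*(114 - 51) = -88*63 = -5544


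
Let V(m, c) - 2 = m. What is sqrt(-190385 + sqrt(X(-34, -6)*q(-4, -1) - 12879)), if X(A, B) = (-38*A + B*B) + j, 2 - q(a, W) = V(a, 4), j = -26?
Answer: sqrt(-190385 + I*sqrt(7671)) ≈ 0.1 + 436.33*I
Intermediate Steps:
V(m, c) = 2 + m
q(a, W) = -a (q(a, W) = 2 - (2 + a) = 2 + (-2 - a) = -a)
X(A, B) = -26 + B**2 - 38*A (X(A, B) = (-38*A + B*B) - 26 = (-38*A + B**2) - 26 = (B**2 - 38*A) - 26 = -26 + B**2 - 38*A)
sqrt(-190385 + sqrt(X(-34, -6)*q(-4, -1) - 12879)) = sqrt(-190385 + sqrt((-26 + (-6)**2 - 38*(-34))*(-1*(-4)) - 12879)) = sqrt(-190385 + sqrt((-26 + 36 + 1292)*4 - 12879)) = sqrt(-190385 + sqrt(1302*4 - 12879)) = sqrt(-190385 + sqrt(5208 - 12879)) = sqrt(-190385 + sqrt(-7671)) = sqrt(-190385 + I*sqrt(7671))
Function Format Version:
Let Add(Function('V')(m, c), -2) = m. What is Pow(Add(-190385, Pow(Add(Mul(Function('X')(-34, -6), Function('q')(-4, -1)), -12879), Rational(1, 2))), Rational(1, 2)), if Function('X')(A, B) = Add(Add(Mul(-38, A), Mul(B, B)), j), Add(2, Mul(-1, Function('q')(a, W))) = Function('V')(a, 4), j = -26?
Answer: Pow(Add(-190385, Mul(I, Pow(7671, Rational(1, 2)))), Rational(1, 2)) ≈ Add(0.100, Mul(436.33, I))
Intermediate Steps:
Function('V')(m, c) = Add(2, m)
Function('q')(a, W) = Mul(-1, a) (Function('q')(a, W) = Add(2, Mul(-1, Add(2, a))) = Add(2, Add(-2, Mul(-1, a))) = Mul(-1, a))
Function('X')(A, B) = Add(-26, Pow(B, 2), Mul(-38, A)) (Function('X')(A, B) = Add(Add(Mul(-38, A), Mul(B, B)), -26) = Add(Add(Mul(-38, A), Pow(B, 2)), -26) = Add(Add(Pow(B, 2), Mul(-38, A)), -26) = Add(-26, Pow(B, 2), Mul(-38, A)))
Pow(Add(-190385, Pow(Add(Mul(Function('X')(-34, -6), Function('q')(-4, -1)), -12879), Rational(1, 2))), Rational(1, 2)) = Pow(Add(-190385, Pow(Add(Mul(Add(-26, Pow(-6, 2), Mul(-38, -34)), Mul(-1, -4)), -12879), Rational(1, 2))), Rational(1, 2)) = Pow(Add(-190385, Pow(Add(Mul(Add(-26, 36, 1292), 4), -12879), Rational(1, 2))), Rational(1, 2)) = Pow(Add(-190385, Pow(Add(Mul(1302, 4), -12879), Rational(1, 2))), Rational(1, 2)) = Pow(Add(-190385, Pow(Add(5208, -12879), Rational(1, 2))), Rational(1, 2)) = Pow(Add(-190385, Pow(-7671, Rational(1, 2))), Rational(1, 2)) = Pow(Add(-190385, Mul(I, Pow(7671, Rational(1, 2)))), Rational(1, 2))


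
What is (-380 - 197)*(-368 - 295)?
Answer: 382551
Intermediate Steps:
(-380 - 197)*(-368 - 295) = -577*(-663) = 382551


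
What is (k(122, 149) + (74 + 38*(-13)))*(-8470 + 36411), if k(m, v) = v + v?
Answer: -3408802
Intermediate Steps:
k(m, v) = 2*v
(k(122, 149) + (74 + 38*(-13)))*(-8470 + 36411) = (2*149 + (74 + 38*(-13)))*(-8470 + 36411) = (298 + (74 - 494))*27941 = (298 - 420)*27941 = -122*27941 = -3408802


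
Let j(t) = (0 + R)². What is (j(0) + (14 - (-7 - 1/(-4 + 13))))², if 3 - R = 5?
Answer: 51076/81 ≈ 630.57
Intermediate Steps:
R = -2 (R = 3 - 1*5 = 3 - 5 = -2)
j(t) = 4 (j(t) = (0 - 2)² = (-2)² = 4)
(j(0) + (14 - (-7 - 1/(-4 + 13))))² = (4 + (14 - (-7 - 1/(-4 + 13))))² = (4 + (14 - (-7 - 1/9)))² = (4 + (14 - (-7 - 1*⅑)))² = (4 + (14 - (-7 - ⅑)))² = (4 + (14 - 1*(-64/9)))² = (4 + (14 + 64/9))² = (4 + 190/9)² = (226/9)² = 51076/81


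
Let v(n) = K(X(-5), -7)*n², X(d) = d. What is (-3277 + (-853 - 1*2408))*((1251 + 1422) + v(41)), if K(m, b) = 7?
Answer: -94408720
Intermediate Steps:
v(n) = 7*n²
(-3277 + (-853 - 1*2408))*((1251 + 1422) + v(41)) = (-3277 + (-853 - 1*2408))*((1251 + 1422) + 7*41²) = (-3277 + (-853 - 2408))*(2673 + 7*1681) = (-3277 - 3261)*(2673 + 11767) = -6538*14440 = -94408720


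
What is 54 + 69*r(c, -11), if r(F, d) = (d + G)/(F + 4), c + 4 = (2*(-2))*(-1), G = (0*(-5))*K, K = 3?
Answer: -543/4 ≈ -135.75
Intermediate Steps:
G = 0 (G = (0*(-5))*3 = 0*3 = 0)
c = 0 (c = -4 + (2*(-2))*(-1) = -4 - 4*(-1) = -4 + 4 = 0)
r(F, d) = d/(4 + F) (r(F, d) = (d + 0)/(F + 4) = d/(4 + F))
54 + 69*r(c, -11) = 54 + 69*(-11/(4 + 0)) = 54 + 69*(-11/4) = 54 - 759/4 = -543/4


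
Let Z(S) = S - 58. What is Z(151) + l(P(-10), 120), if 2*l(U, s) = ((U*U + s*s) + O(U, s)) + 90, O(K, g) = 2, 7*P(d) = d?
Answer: 359661/49 ≈ 7340.0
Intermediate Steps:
P(d) = d/7
Z(S) = -58 + S
l(U, s) = 46 + U**2/2 + s**2/2 (l(U, s) = (((U*U + s*s) + 2) + 90)/2 = (((U**2 + s**2) + 2) + 90)/2 = ((2 + U**2 + s**2) + 90)/2 = (92 + U**2 + s**2)/2 = 46 + U**2/2 + s**2/2)
Z(151) + l(P(-10), 120) = (-58 + 151) + (46 + ((1/7)*(-10))**2/2 + (1/2)*120**2) = 93 + (46 + (-10/7)**2/2 + (1/2)*14400) = 93 + (46 + (1/2)*(100/49) + 7200) = 93 + (46 + 50/49 + 7200) = 93 + 355104/49 = 359661/49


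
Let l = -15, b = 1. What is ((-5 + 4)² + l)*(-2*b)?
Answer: 28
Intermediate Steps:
((-5 + 4)² + l)*(-2*b) = ((-5 + 4)² - 15)*(-2*1) = ((-1)² - 15)*(-2) = (1 - 15)*(-2) = -14*(-2) = 28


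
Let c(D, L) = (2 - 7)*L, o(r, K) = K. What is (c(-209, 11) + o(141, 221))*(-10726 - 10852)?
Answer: -3581948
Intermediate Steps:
c(D, L) = -5*L
(c(-209, 11) + o(141, 221))*(-10726 - 10852) = (-5*11 + 221)*(-10726 - 10852) = (-55 + 221)*(-21578) = 166*(-21578) = -3581948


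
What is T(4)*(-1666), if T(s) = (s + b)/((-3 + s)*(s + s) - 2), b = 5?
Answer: -2499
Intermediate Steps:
T(s) = (5 + s)/(-2 + 2*s*(-3 + s)) (T(s) = (s + 5)/((-3 + s)*(s + s) - 2) = (5 + s)/((-3 + s)*(2*s) - 2) = (5 + s)/(2*s*(-3 + s) - 2) = (5 + s)/(-2 + 2*s*(-3 + s)))
T(4)*(-1666) = ((5 + 4)/(2*(-1 + 4² - 3*4)))*(-1666) = ((½)*9/(-1 + 16 - 12))*(-1666) = ((½)*9/3)*(-1666) = ((½)*(⅓)*9)*(-1666) = (3/2)*(-1666) = -2499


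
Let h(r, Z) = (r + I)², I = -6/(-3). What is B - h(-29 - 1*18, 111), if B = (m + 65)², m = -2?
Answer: 1944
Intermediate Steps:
B = 3969 (B = (-2 + 65)² = 63² = 3969)
I = 2 (I = -6*(-⅓) = 2)
h(r, Z) = (2 + r)² (h(r, Z) = (r + 2)² = (2 + r)²)
B - h(-29 - 1*18, 111) = 3969 - (2 + (-29 - 1*18))² = 3969 - (2 + (-29 - 18))² = 3969 - (2 - 47)² = 3969 - 1*(-45)² = 3969 - 1*2025 = 3969 - 2025 = 1944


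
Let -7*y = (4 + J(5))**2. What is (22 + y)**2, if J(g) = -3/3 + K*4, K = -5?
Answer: 18225/49 ≈ 371.94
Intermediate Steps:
J(g) = -21 (J(g) = -3/3 - 5*4 = -3*1/3 - 20 = -1 - 20 = -21)
y = -289/7 (y = -(4 - 21)**2/7 = -1/7*(-17)**2 = -1/7*289 = -289/7 ≈ -41.286)
(22 + y)**2 = (22 - 289/7)**2 = (-135/7)**2 = 18225/49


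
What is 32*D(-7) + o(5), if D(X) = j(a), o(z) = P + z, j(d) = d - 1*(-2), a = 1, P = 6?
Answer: 107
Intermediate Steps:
j(d) = 2 + d (j(d) = d + 2 = 2 + d)
o(z) = 6 + z
D(X) = 3 (D(X) = 2 + 1 = 3)
32*D(-7) + o(5) = 32*3 + (6 + 5) = 96 + 11 = 107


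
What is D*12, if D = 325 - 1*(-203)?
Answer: 6336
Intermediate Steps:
D = 528 (D = 325 + 203 = 528)
D*12 = 528*12 = 6336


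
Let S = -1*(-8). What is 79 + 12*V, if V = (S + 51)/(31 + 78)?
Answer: 9319/109 ≈ 85.495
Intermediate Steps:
S = 8
V = 59/109 (V = (8 + 51)/(31 + 78) = 59/109 ≈ 0.54128)
79 + 12*V = 79 + 12*(59/109) = 79 + 708/109 = 9319/109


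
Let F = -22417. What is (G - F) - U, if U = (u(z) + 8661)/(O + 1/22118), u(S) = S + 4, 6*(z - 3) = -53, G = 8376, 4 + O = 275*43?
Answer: 24152550454796/784370637 ≈ 30792.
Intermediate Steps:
O = 11821 (O = -4 + 275*43 = -4 + 11825 = 11821)
z = -35/6 (z = 3 + (⅙)*(-53) = 3 - 53/6 = -35/6 ≈ -5.8333)
u(S) = 4 + S
U = 574570345/784370637 (U = ((4 - 35/6) + 8661)/(11821 + 1/22118) = (-11/6 + 8661)/(11821 + 1/22118) = 51955/(6*(261456879/22118)) = (51955/6)*(22118/261456879) = 574570345/784370637 ≈ 0.73252)
(G - F) - U = (8376 - 1*(-22417)) - 1*574570345/784370637 = (8376 + 22417) - 574570345/784370637 = 30793 - 574570345/784370637 = 24152550454796/784370637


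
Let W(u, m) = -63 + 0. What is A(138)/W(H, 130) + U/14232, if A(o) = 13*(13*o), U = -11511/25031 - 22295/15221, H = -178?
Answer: -3512778533564747/9489107571006 ≈ -370.19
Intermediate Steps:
U = -733275076/380996851 (U = -11511*1/25031 - 22295*1/15221 = -11511/25031 - 22295/15221 = -733275076/380996851 ≈ -1.9246)
A(o) = 169*o
W(u, m) = -63
A(138)/W(H, 130) + U/14232 = (169*138)/(-63) - 733275076/380996851/14232 = 23322*(-1/63) - 733275076/380996851*1/14232 = -7774/21 - 183318769/1355586795858 = -3512778533564747/9489107571006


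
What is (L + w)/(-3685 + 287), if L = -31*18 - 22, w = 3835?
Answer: -3255/3398 ≈ -0.95792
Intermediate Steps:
L = -580 (L = -558 - 22 = -580)
(L + w)/(-3685 + 287) = (-580 + 3835)/(-3685 + 287) = 3255/(-3398) = 3255*(-1/3398) = -3255/3398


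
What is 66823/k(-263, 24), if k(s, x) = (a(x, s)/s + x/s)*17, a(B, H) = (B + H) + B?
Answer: 17574449/3247 ≈ 5412.5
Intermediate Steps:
a(B, H) = H + 2*B
k(s, x) = 17*x/s + 17*(s + 2*x)/s (k(s, x) = ((s + 2*x)/s + x/s)*17 = (x/s + (s + 2*x)/s)*17 = 17*x/s + 17*(s + 2*x)/s)
66823/k(-263, 24) = 66823/(17 + 51*24/(-263)) = 66823/(17 + 51*24*(-1/263)) = 66823/(17 - 1224/263) = 66823/(3247/263) = 66823*(263/3247) = 17574449/3247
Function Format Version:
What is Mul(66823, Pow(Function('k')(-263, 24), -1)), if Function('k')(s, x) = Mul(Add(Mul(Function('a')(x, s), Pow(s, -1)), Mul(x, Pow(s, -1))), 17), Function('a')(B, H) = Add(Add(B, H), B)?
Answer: Rational(17574449, 3247) ≈ 5412.5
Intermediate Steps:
Function('a')(B, H) = Add(H, Mul(2, B))
Function('k')(s, x) = Add(Mul(17, x, Pow(s, -1)), Mul(17, Pow(s, -1), Add(s, Mul(2, x)))) (Function('k')(s, x) = Mul(Add(Mul(Add(s, Mul(2, x)), Pow(s, -1)), Mul(x, Pow(s, -1))), 17) = Mul(Add(Mul(Pow(s, -1), Add(s, Mul(2, x))), Mul(x, Pow(s, -1))), 17) = Mul(Add(Mul(x, Pow(s, -1)), Mul(Pow(s, -1), Add(s, Mul(2, x)))), 17) = Add(Mul(17, x, Pow(s, -1)), Mul(17, Pow(s, -1), Add(s, Mul(2, x)))))
Mul(66823, Pow(Function('k')(-263, 24), -1)) = Mul(66823, Pow(Add(17, Mul(51, 24, Pow(-263, -1))), -1)) = Mul(66823, Pow(Add(17, Mul(51, 24, Rational(-1, 263))), -1)) = Mul(66823, Pow(Add(17, Rational(-1224, 263)), -1)) = Mul(66823, Pow(Rational(3247, 263), -1)) = Mul(66823, Rational(263, 3247)) = Rational(17574449, 3247)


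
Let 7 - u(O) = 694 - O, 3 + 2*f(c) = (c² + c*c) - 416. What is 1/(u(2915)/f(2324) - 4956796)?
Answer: -10801533/53540995563812 ≈ -2.0174e-7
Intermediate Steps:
f(c) = -419/2 + c² (f(c) = -3/2 + ((c² + c*c) - 416)/2 = -3/2 + ((c² + c²) - 416)/2 = -3/2 + (2*c² - 416)/2 = -3/2 + (-416 + 2*c²)/2 = -3/2 + (-208 + c²) = -419/2 + c²)
u(O) = -687 + O (u(O) = 7 - (694 - O) = 7 + (-694 + O) = -687 + O)
1/(u(2915)/f(2324) - 4956796) = 1/((-687 + 2915)/(-419/2 + 2324²) - 4956796) = 1/(2228/(-419/2 + 5400976) - 4956796) = 1/(2228/(10801533/2) - 4956796) = 1/(2228*(2/10801533) - 4956796) = 1/(4456/10801533 - 4956796) = 1/(-53540995563812/10801533) = -10801533/53540995563812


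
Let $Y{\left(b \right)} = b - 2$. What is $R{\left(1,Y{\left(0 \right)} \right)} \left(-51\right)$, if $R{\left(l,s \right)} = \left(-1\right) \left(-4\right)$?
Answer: $-204$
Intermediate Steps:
$Y{\left(b \right)} = -2 + b$ ($Y{\left(b \right)} = b - 2 = -2 + b$)
$R{\left(l,s \right)} = 4$
$R{\left(1,Y{\left(0 \right)} \right)} \left(-51\right) = 4 \left(-51\right) = -204$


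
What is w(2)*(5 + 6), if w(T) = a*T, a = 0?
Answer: 0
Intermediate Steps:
w(T) = 0 (w(T) = 0*T = 0)
w(2)*(5 + 6) = 0*(5 + 6) = 0*11 = 0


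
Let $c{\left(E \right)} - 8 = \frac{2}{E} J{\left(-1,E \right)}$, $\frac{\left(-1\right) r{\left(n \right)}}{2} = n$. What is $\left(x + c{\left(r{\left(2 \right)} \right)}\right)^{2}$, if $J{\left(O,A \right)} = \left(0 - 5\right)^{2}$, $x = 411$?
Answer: $\frac{660969}{4} \approx 1.6524 \cdot 10^{5}$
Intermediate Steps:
$r{\left(n \right)} = - 2 n$
$J{\left(O,A \right)} = 25$ ($J{\left(O,A \right)} = \left(-5\right)^{2} = 25$)
$c{\left(E \right)} = 8 + \frac{50}{E}$ ($c{\left(E \right)} = 8 + \frac{2}{E} 25 = 8 + \frac{50}{E}$)
$\left(x + c{\left(r{\left(2 \right)} \right)}\right)^{2} = \left(411 + \left(8 + \frac{50}{\left(-2\right) 2}\right)\right)^{2} = \left(411 + \left(8 + \frac{50}{-4}\right)\right)^{2} = \left(411 + \left(8 + 50 \left(- \frac{1}{4}\right)\right)\right)^{2} = \left(411 + \left(8 - \frac{25}{2}\right)\right)^{2} = \left(411 - \frac{9}{2}\right)^{2} = \left(\frac{813}{2}\right)^{2} = \frac{660969}{4}$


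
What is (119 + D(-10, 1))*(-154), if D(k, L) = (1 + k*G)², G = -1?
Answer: -36960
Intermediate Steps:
D(k, L) = (1 - k)² (D(k, L) = (1 + k*(-1))² = (1 - k)²)
(119 + D(-10, 1))*(-154) = (119 + (-1 - 10)²)*(-154) = (119 + (-11)²)*(-154) = (119 + 121)*(-154) = 240*(-154) = -36960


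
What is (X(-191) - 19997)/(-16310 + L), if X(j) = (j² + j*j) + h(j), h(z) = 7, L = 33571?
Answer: 1292/421 ≈ 3.0689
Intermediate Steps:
X(j) = 7 + 2*j² (X(j) = (j² + j*j) + 7 = (j² + j²) + 7 = 2*j² + 7 = 7 + 2*j²)
(X(-191) - 19997)/(-16310 + L) = ((7 + 2*(-191)²) - 19997)/(-16310 + 33571) = ((7 + 2*36481) - 19997)/17261 = ((7 + 72962) - 19997)*(1/17261) = (72969 - 19997)*(1/17261) = 52972*(1/17261) = 1292/421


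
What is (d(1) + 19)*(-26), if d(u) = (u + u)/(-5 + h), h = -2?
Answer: -3406/7 ≈ -486.57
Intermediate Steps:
d(u) = -2*u/7 (d(u) = (u + u)/(-5 - 2) = (2*u)/(-7) = (2*u)*(-⅐) = -2*u/7)
(d(1) + 19)*(-26) = (-2/7*1 + 19)*(-26) = (-2/7 + 19)*(-26) = (131/7)*(-26) = -3406/7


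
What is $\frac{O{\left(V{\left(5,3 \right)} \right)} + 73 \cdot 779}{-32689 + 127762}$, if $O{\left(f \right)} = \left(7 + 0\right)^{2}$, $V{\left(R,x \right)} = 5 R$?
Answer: $\frac{18972}{31691} \approx 0.59866$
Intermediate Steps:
$O{\left(f \right)} = 49$ ($O{\left(f \right)} = 7^{2} = 49$)
$\frac{O{\left(V{\left(5,3 \right)} \right)} + 73 \cdot 779}{-32689 + 127762} = \frac{49 + 73 \cdot 779}{-32689 + 127762} = \frac{49 + 56867}{95073} = 56916 \cdot \frac{1}{95073} = \frac{18972}{31691}$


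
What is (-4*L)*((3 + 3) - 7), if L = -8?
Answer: -32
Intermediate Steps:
(-4*L)*((3 + 3) - 7) = (-4*(-8))*((3 + 3) - 7) = 32*(6 - 7) = 32*(-1) = -32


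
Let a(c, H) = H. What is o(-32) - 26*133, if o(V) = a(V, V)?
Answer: -3490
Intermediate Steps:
o(V) = V
o(-32) - 26*133 = -32 - 26*133 = -32 - 3458 = -3490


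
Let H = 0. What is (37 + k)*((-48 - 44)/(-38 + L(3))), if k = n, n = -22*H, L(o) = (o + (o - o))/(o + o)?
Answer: 6808/75 ≈ 90.773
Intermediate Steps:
L(o) = ½ (L(o) = (o + 0)/((2*o)) = o*(1/(2*o)) = ½)
n = 0 (n = -22*0 = 0)
k = 0
(37 + k)*((-48 - 44)/(-38 + L(3))) = (37 + 0)*((-48 - 44)/(-38 + ½)) = 37*(-92/(-75/2)) = 37*(-92*(-2/75)) = 37*(184/75) = 6808/75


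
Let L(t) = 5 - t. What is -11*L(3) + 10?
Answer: -12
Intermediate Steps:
-11*L(3) + 10 = -11*(5 - 1*3) + 10 = -11*(5 - 3) + 10 = -11*2 + 10 = -22 + 10 = -12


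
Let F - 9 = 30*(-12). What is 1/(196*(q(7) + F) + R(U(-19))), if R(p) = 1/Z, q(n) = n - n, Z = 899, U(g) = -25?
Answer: -899/61847603 ≈ -1.4536e-5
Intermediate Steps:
F = -351 (F = 9 + 30*(-12) = 9 - 360 = -351)
q(n) = 0
R(p) = 1/899
1/(196*(q(7) + F) + R(U(-19))) = 1/(196*(0 - 351) + 1/899) = 1/(196*(-351) + 1/899) = 1/(-68796 + 1/899) = 1/(-61847603/899) = -899/61847603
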